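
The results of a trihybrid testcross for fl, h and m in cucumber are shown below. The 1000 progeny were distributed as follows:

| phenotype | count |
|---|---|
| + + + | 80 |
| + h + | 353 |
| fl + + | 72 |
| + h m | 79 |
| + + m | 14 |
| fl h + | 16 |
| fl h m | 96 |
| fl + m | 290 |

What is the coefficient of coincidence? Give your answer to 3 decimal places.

0.805

The two most frequent reciprocal classes, + h + and fl + m, are the parental types, so the F1 was + h + / fl + m.
The two rarest classes, fl h + and + + m, are the double crossovers. Comparing them with the parentals, only the fl allele has switched, so fl is the middle locus and the order is m – fl – h.
m–fl: (151 + 30)/1000 = 0.1810; fl–h: (176 + 30)/1000 = 0.2060.
Expected DCO frequency = 0.1810 × 0.2060 ≈ 0.03729; observed = 30/1000 ≈ 0.03000.
Coefficient of coincidence = 0.03000/0.03729 ≈ 0.805.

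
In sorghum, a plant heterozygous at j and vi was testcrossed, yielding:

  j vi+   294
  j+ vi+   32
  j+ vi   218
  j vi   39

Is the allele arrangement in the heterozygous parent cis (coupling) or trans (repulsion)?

trans

The two most frequent classes are j+ vi (218) and j vi+ (294); these are the parental (non-recombinant) types.
So the F1 carried j+ vi on one chromosome and j vi+ on the other — the recessive alleles are on opposite chromosomes (trans / repulsion).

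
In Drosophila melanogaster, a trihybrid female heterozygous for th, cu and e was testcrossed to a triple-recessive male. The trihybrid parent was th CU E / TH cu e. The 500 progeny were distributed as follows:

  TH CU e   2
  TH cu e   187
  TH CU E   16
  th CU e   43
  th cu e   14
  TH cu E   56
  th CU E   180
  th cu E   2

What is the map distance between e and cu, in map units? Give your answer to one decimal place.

20.6 map units

The two rarest classes, th cu E and TH CU e, are the double crossovers. Comparing them with the parentals, only the cu allele has switched, so cu is the middle locus and the order is e – cu – th.
Crossovers in the e–cu interval produce the single-crossover classes th CU e and TH cu E (43 + 56 = 99) plus the double crossovers (4).
RF(e–cu) = (99 + 4) / 500 = 103/500 = 0.2060 → 20.6 map units.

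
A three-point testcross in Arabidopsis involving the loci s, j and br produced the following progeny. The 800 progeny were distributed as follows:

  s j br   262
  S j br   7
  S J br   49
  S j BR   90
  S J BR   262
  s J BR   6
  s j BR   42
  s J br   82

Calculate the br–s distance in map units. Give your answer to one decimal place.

The two most frequent reciprocal classes, s j br and S J BR, are the parental types, so the F1 was s j br / S J BR.
The two rarest classes, S j br and s J BR, are the double crossovers. Comparing them with the parentals, only the s allele has switched, so s is the middle locus and the order is j – s – br.
Crossovers in the s–br interval produce the single-crossover classes s j BR and S J br (42 + 49 = 91) plus the double crossovers (13).
RF(s–br) = (91 + 13) / 800 = 104/800 = 0.1300 → 13.0 map units.

13.0 map units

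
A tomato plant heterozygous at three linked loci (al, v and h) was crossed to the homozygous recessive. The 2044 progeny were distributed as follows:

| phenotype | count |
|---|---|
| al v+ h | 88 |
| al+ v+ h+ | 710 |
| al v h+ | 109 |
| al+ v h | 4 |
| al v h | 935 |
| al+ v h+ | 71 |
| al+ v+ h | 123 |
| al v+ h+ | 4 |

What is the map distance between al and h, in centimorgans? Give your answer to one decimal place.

11.7 centimorgans

The two most frequent reciprocal classes, al+ v+ h+ and al v h, are the parental types, so the F1 was al+ v+ h+ / al v h.
The two rarest classes, al v+ h+ and al+ v h, are the double crossovers. Comparing them with the parentals, only the al allele has switched, so al is the middle locus and the order is v – al – h.
Crossovers in the al–h interval produce the single-crossover classes al+ v+ h and al v h+ (123 + 109 = 232) plus the double crossovers (8).
RF(al–h) = (232 + 8) / 2044 = 240/2044 = 0.1174 → 11.7 centimorgans.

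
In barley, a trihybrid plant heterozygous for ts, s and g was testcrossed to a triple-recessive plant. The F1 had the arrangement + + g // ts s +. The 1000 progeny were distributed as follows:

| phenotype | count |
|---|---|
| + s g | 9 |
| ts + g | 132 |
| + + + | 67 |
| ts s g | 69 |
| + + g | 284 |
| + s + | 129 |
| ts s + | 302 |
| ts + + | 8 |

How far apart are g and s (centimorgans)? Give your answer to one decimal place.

15.3 centimorgans

The two rarest classes, + s g and ts + +, are the double crossovers. Comparing them with the parentals, only the s allele has switched, so s is the middle locus and the order is g – s – ts.
Crossovers in the g–s interval produce the single-crossover classes + + + and ts s g (67 + 69 = 136) plus the double crossovers (17).
RF(g–s) = (136 + 17) / 1000 = 153/1000 = 0.1530 → 15.3 centimorgans.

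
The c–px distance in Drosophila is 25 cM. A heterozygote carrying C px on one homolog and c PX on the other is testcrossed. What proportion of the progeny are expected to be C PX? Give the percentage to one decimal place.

A map distance of 25 cM corresponds to a recombination frequency of 0.250.
The F1 is C px / c PX, so C PX is a recombinant gamete class with expected frequency r/2 = 0.250/2 = 0.1250.
That is 0.1250 = 12.5% of the progeny.

12.5%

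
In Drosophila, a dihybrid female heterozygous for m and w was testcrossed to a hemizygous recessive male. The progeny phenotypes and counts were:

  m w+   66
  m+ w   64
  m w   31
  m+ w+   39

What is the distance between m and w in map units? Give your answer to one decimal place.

The two most frequent classes, m+ w (64) and m w+ (66), are the parental types, so the F1 was m+ w / m w+.
The recombinant classes are m+ w+ and m w: 39 + 31 = 70.
Recombination frequency = 70/200 = 0.3500 ≈ 35.0%, i.e. 35.0 map units.

35.0 map units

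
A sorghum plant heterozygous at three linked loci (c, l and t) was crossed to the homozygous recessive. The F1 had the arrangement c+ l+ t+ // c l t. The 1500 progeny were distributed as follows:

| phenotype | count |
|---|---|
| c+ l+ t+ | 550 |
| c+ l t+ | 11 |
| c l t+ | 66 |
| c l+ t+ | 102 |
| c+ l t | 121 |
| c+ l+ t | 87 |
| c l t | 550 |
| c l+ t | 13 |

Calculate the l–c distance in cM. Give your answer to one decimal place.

The two rarest classes, c+ l t+ and c l+ t, are the double crossovers. Comparing them with the parentals, only the l allele has switched, so l is the middle locus and the order is t – l – c.
Crossovers in the l–c interval produce the single-crossover classes c l+ t+ and c+ l t (102 + 121 = 223) plus the double crossovers (24).
RF(l–c) = (223 + 24) / 1500 = 247/1500 = 0.1647 → 16.5 cM.

16.5 cM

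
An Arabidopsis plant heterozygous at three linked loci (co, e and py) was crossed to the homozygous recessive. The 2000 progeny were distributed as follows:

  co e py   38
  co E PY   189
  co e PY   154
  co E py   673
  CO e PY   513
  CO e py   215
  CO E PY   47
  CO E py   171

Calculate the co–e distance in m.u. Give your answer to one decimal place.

20.5 m.u.

The two most frequent reciprocal classes, CO e PY and co E py, are the parental types, so the F1 was CO e PY / co E py.
The two rarest classes, CO E PY and co e py, are the double crossovers. Comparing them with the parentals, only the e allele has switched, so e is the middle locus and the order is py – e – co.
Crossovers in the e–co interval produce the single-crossover classes co e PY and CO E py (154 + 171 = 325) plus the double crossovers (85).
RF(e–co) = (325 + 85) / 2000 = 410/2000 = 0.2050 → 20.5 m.u.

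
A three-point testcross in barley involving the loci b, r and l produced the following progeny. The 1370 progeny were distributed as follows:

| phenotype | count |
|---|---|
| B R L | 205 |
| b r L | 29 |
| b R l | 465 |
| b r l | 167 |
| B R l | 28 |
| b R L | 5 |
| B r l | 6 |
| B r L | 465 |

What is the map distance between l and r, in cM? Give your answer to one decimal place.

The two most frequent reciprocal classes, B r L and b R l, are the parental types, so the F1 was B r L / b R l.
The two rarest classes, B r l and b R L, are the double crossovers. Comparing them with the parentals, only the l allele has switched, so l is the middle locus and the order is r – l – b.
Crossovers in the r–l interval produce the single-crossover classes B R L and b r l (205 + 167 = 372) plus the double crossovers (11).
RF(r–l) = (372 + 11) / 1370 = 383/1370 = 0.2796 → 28.0 cM.

28.0 cM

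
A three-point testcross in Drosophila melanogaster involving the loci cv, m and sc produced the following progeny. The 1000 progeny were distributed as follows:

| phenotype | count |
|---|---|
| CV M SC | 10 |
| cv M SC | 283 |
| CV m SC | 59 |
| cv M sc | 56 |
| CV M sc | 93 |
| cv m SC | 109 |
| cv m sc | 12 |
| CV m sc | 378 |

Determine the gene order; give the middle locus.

cv

The two most frequent reciprocal classes, cv M SC and CV m sc, are the parental types, so the F1 was cv M SC / CV m sc.
The two rarest classes, CV M SC and cv m sc, are the double crossovers. Comparing them with the parentals, only the cv allele has switched, so cv is the middle locus and the order is sc – cv – m.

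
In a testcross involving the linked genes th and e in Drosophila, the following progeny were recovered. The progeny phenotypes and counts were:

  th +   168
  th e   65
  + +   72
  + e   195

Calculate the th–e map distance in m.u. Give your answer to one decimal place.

The two most frequent classes, + e (195) and th + (168), are the parental types, so the F1 was + e / th +.
The recombinant classes are + + and th e: 72 + 65 = 137.
Recombination frequency = 137/500 = 0.2740 ≈ 27.4%, i.e. 27.4 m.u.

27.4 m.u.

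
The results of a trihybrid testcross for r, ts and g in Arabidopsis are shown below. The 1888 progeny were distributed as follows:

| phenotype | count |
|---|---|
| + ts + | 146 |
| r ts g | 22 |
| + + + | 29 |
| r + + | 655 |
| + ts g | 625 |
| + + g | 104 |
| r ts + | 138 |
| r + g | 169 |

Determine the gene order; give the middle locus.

The two most frequent reciprocal classes, + ts g and r + +, are the parental types, so the F1 was + ts g / r + +.
The two rarest classes, r ts g and + + +, are the double crossovers. Comparing them with the parentals, only the r allele has switched, so r is the middle locus and the order is ts – r – g.

r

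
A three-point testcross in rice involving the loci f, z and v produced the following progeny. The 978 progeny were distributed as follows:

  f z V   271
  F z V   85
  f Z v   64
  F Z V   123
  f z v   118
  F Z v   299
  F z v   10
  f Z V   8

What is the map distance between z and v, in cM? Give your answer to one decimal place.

The two most frequent reciprocal classes, f z V and F Z v, are the parental types, so the F1 was f z V / F Z v.
The two rarest classes, f Z V and F z v, are the double crossovers. Comparing them with the parentals, only the z allele has switched, so z is the middle locus and the order is v – z – f.
Crossovers in the v–z interval produce the single-crossover classes f z v and F Z V (118 + 123 = 241) plus the double crossovers (18).
RF(v–z) = (241 + 18) / 978 = 259/978 = 0.2648 → 26.5 cM.

26.5 cM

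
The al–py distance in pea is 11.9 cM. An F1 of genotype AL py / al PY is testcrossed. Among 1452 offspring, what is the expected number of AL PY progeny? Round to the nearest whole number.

86

A map distance of 11.9 cM corresponds to a recombination frequency of 0.119.
The F1 is AL py / al PY, so AL PY is a recombinant gamete class with expected frequency r/2 = 0.119/2 = 0.0595.
Expected number = 0.0595 × 1452 = 86.39 ≈ 86.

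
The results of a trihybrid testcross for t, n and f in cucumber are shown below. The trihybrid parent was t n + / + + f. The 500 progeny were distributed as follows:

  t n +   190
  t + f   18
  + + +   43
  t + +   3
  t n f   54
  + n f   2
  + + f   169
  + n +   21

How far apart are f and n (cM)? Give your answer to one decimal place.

The two rarest classes, t + + and + n f, are the double crossovers. Comparing them with the parentals, only the n allele has switched, so n is the middle locus and the order is f – n – t.
Crossovers in the f–n interval produce the single-crossover classes t n f and + + + (54 + 43 = 97) plus the double crossovers (5).
RF(f–n) = (97 + 5) / 500 = 102/500 = 0.2040 → 20.4 cM.

20.4 cM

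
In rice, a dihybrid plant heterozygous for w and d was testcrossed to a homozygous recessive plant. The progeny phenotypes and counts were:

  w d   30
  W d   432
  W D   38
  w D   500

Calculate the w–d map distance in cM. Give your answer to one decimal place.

6.8 cM

The two most frequent classes, W d (432) and w D (500), are the parental types, so the F1 was W d / w D.
The recombinant classes are W D and w d: 38 + 30 = 68.
Recombination frequency = 68/1000 = 0.0680 ≈ 6.8%, i.e. 6.8 cM.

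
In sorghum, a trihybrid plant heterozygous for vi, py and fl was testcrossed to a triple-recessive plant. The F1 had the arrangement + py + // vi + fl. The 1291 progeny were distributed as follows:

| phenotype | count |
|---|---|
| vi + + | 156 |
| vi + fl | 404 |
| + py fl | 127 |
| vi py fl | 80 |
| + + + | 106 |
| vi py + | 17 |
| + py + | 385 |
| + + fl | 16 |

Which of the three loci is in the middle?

The two rarest classes, vi py + and + + fl, are the double crossovers. Comparing them with the parentals, only the vi allele has switched, so vi is the middle locus and the order is fl – vi – py.

vi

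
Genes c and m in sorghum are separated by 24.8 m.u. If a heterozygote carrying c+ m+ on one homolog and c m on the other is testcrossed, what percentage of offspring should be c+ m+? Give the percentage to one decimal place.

A map distance of 24.8 m.u. corresponds to a recombination frequency of 0.248.
The F1 is c+ m+ / c m, so c+ m+ is a parental gamete class with expected frequency (1 − r)/2 = 0.752/2 = 0.3760.
That is 0.3760 = 37.6% of the progeny.

37.6%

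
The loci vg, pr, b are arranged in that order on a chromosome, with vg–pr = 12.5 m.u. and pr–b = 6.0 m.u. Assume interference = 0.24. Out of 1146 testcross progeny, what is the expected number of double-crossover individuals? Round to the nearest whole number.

Map distances give recombination frequencies of 0.125 and 0.060 for the two intervals.
With interference 0.24 (so coincidence = 0.76), expected double-crossover frequency = 0.125 × 0.060 × 0.76 = 0.00570.
Expected number = 0.00570 × 1146 = 6.53 ≈ 7.

7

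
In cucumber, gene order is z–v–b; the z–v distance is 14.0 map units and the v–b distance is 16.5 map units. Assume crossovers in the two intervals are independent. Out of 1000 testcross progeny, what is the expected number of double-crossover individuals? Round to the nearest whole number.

Map distances give recombination frequencies of 0.140 and 0.165 for the two intervals.
With no interference, expected double-crossover frequency = 0.140 × 0.165 = 0.02310.
Expected number = 0.02310 × 1000 = 23.10 ≈ 23.

23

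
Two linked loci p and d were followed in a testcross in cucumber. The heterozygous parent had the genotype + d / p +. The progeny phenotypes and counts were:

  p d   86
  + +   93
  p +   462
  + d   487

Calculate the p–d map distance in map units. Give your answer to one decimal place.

The recombinant classes are + + and p d: 93 + 86 = 179.
Recombination frequency = 179/1128 = 0.1587 ≈ 15.9%, i.e. 15.9 map units.

15.9 map units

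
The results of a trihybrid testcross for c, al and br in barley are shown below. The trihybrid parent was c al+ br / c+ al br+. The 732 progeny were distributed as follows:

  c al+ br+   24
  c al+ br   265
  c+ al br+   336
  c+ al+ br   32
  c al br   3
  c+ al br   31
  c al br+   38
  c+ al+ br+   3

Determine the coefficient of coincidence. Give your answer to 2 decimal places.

The two rarest classes, c al br and c+ al+ br+, are the double crossovers. Comparing them with the parentals, only the al allele has switched, so al is the middle locus and the order is br – al – c.
br–al: (55 + 6)/732 = 0.0833; al–c: (70 + 6)/732 = 0.1038.
Expected DCO frequency = 0.0833 × 0.1038 ≈ 0.00865; observed = 6/732 ≈ 0.00820.
Coefficient of coincidence = 0.00820/0.00865 ≈ 0.95.

0.95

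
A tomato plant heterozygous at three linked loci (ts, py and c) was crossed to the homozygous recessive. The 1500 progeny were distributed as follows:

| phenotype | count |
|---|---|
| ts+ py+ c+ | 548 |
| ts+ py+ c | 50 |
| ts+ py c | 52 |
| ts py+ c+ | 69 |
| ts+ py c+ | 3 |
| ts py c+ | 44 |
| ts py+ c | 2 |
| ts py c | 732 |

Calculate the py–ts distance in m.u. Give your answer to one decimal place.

8.4 m.u.

The two most frequent reciprocal classes, ts+ py+ c+ and ts py c, are the parental types, so the F1 was ts+ py+ c+ / ts py c.
The two rarest classes, ts+ py c+ and ts py+ c, are the double crossovers. Comparing them with the parentals, only the py allele has switched, so py is the middle locus and the order is ts – py – c.
Crossovers in the ts–py interval produce the single-crossover classes ts py+ c+ and ts+ py c (69 + 52 = 121) plus the double crossovers (5).
RF(ts–py) = (121 + 5) / 1500 = 126/1500 = 0.0840 → 8.4 m.u.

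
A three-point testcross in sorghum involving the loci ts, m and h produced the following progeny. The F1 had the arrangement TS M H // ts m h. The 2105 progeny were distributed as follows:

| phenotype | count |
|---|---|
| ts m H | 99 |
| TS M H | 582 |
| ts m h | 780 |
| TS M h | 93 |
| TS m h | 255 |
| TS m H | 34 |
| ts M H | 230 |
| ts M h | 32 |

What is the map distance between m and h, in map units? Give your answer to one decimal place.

The two rarest classes, TS m H and ts M h, are the double crossovers. Comparing them with the parentals, only the m allele has switched, so m is the middle locus and the order is ts – m – h.
Crossovers in the m–h interval produce the single-crossover classes TS M h and ts m H (93 + 99 = 192) plus the double crossovers (66).
RF(m–h) = (192 + 66) / 2105 = 258/2105 = 0.1226 → 12.3 map units.

12.3 map units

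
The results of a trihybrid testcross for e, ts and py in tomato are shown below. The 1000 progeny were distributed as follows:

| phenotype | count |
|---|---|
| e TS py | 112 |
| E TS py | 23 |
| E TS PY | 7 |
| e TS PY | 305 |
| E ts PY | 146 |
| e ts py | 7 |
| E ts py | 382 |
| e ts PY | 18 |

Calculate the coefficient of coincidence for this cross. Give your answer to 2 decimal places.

0.94

The two most frequent reciprocal classes, e TS PY and E ts py, are the parental types, so the F1 was e TS PY / E ts py.
The two rarest classes, E TS PY and e ts py, are the double crossovers. Comparing them with the parentals, only the e allele has switched, so e is the middle locus and the order is py – e – ts.
py–e: (258 + 14)/1000 = 0.2720; e–ts: (41 + 14)/1000 = 0.0550.
Expected DCO frequency = 0.2720 × 0.0550 ≈ 0.01496; observed = 14/1000 ≈ 0.01400.
Coefficient of coincidence = 0.01400/0.01496 ≈ 0.94.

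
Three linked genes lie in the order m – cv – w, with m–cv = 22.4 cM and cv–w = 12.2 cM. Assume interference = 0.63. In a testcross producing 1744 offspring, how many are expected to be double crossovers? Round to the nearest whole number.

Map distances give recombination frequencies of 0.224 and 0.122 for the two intervals.
With interference 0.63 (so coincidence = 0.37), expected double-crossover frequency = 0.224 × 0.122 × 0.37 = 0.01011.
Expected number = 0.01011 × 1744 = 17.63 ≈ 18.

18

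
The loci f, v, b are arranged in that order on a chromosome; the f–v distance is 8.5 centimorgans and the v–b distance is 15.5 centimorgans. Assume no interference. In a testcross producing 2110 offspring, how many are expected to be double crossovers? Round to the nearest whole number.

28

Map distances give recombination frequencies of 0.085 and 0.155 for the two intervals.
With no interference, expected double-crossover frequency = 0.085 × 0.155 = 0.01318.
Expected number = 0.01318 × 2110 = 27.80 ≈ 28.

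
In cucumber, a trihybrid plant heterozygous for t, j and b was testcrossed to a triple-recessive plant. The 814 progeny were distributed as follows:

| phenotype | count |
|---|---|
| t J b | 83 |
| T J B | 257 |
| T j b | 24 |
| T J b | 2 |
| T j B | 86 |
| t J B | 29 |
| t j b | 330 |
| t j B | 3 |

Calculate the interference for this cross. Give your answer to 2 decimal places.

0.60

The two most frequent reciprocal classes, t j b and T J B, are the parental types, so the F1 was t j b / T J B.
The two rarest classes, t j B and T J b, are the double crossovers. Comparing them with the parentals, only the b allele has switched, so b is the middle locus and the order is t – b – j.
t–b: (53 + 5)/814 = 0.0713; b–j: (169 + 5)/814 = 0.2138.
Expected DCO frequency = 0.0713 × 0.2138 ≈ 0.01524; observed = 5/814 ≈ 0.00614.
Coefficient of coincidence = 0.00614/0.01524 ≈ 0.40; interference = 1 − 0.40 = 0.60.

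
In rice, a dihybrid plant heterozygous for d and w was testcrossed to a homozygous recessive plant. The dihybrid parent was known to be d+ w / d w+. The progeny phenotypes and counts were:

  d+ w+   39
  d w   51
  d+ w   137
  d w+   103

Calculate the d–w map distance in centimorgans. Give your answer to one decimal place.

The recombinant classes are d+ w+ and d w: 39 + 51 = 90.
Recombination frequency = 90/330 = 0.2727 ≈ 27.3%, i.e. 27.3 centimorgans.

27.3 centimorgans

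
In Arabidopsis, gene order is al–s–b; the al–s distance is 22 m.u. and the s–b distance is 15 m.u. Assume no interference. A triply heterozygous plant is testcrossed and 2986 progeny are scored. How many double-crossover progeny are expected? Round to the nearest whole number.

Map distances give recombination frequencies of 0.220 and 0.150 for the two intervals.
With no interference, expected double-crossover frequency = 0.220 × 0.150 = 0.03300.
Expected number = 0.03300 × 2986 = 98.54 ≈ 99.

99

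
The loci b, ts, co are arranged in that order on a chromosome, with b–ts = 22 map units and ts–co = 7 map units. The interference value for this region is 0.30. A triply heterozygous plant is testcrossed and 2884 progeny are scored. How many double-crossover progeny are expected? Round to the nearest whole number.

Map distances give recombination frequencies of 0.220 and 0.070 for the two intervals.
With interference 0.30 (so coincidence = 0.70), expected double-crossover frequency = 0.220 × 0.070 × 0.70 = 0.01078.
Expected number = 0.01078 × 2884 = 31.09 ≈ 31.

31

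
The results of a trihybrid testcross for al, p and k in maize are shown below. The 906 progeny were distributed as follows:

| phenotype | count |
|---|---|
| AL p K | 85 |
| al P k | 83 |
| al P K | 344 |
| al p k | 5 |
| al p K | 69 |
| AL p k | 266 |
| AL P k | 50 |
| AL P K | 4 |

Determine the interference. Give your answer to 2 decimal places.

The two most frequent reciprocal classes, al P K and AL p k, are the parental types, so the F1 was al P K / AL p k.
The two rarest classes, AL P K and al p k, are the double crossovers. Comparing them with the parentals, only the al allele has switched, so al is the middle locus and the order is k – al – p.
k–al: (168 + 9)/906 = 0.1954; al–p: (119 + 9)/906 = 0.1413.
Expected DCO frequency = 0.1954 × 0.1413 ≈ 0.02761; observed = 9/906 ≈ 0.00993.
Coefficient of coincidence = 0.00993/0.02761 ≈ 0.36; interference = 1 − 0.36 = 0.64.

0.64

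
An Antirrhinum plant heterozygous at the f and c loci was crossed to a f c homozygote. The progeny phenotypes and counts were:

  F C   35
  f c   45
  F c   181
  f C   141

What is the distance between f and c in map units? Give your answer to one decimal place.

The two most frequent classes, F c (181) and f C (141), are the parental types, so the F1 was F c / f C.
The recombinant classes are F C and f c: 35 + 45 = 80.
Recombination frequency = 80/402 = 0.1990 ≈ 19.9%, i.e. 19.9 map units.

19.9 map units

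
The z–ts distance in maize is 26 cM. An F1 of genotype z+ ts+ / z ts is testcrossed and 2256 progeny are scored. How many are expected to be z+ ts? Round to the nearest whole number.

A map distance of 26 cM corresponds to a recombination frequency of 0.260.
The F1 is z+ ts+ / z ts, so z+ ts is a recombinant gamete class with expected frequency r/2 = 0.260/2 = 0.1300.
Expected number = 0.1300 × 2256 = 293.28 ≈ 293.

293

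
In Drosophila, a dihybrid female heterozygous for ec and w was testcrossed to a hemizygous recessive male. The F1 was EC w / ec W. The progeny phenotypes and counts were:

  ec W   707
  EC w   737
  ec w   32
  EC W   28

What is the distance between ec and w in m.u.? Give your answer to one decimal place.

The recombinant classes are EC W and ec w: 28 + 32 = 60.
Recombination frequency = 60/1504 = 0.0399 ≈ 4.0%, i.e. 4.0 m.u.

4.0 m.u.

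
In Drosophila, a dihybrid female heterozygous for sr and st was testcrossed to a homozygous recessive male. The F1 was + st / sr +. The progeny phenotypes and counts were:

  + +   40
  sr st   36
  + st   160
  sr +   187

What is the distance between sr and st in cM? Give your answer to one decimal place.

The recombinant classes are + + and sr st: 40 + 36 = 76.
Recombination frequency = 76/423 = 0.1797 ≈ 18.0%, i.e. 18.0 cM.

18.0 cM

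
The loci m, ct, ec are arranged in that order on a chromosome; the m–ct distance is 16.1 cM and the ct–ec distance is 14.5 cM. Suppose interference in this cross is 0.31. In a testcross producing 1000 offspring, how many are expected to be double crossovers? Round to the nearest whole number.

Map distances give recombination frequencies of 0.161 and 0.145 for the two intervals.
With interference 0.31 (so coincidence = 0.69), expected double-crossover frequency = 0.161 × 0.145 × 0.69 = 0.01611.
Expected number = 0.01611 × 1000 = 16.11 ≈ 16.

16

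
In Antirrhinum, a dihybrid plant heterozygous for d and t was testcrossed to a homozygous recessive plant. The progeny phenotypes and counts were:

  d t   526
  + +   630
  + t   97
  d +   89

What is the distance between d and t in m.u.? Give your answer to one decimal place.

13.9 m.u.

The two most frequent classes, + + (630) and d t (526), are the parental types, so the F1 was + + / d t.
The recombinant classes are + t and d +: 97 + 89 = 186.
Recombination frequency = 186/1342 = 0.1386 ≈ 13.9%, i.e. 13.9 m.u.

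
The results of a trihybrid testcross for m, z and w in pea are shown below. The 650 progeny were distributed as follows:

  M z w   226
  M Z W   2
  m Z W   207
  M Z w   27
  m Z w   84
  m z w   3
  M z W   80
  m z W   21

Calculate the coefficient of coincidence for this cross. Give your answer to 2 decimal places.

The two most frequent reciprocal classes, M z w and m Z W, are the parental types, so the F1 was M z w / m Z W.
The two rarest classes, m z w and M Z W, are the double crossovers. Comparing them with the parentals, only the m allele has switched, so m is the middle locus and the order is z – m – w.
z–m: (48 + 5)/650 = 0.0815; m–w: (164 + 5)/650 = 0.2600.
Expected DCO frequency = 0.0815 × 0.2600 ≈ 0.02119; observed = 5/650 ≈ 0.00769.
Coefficient of coincidence = 0.00769/0.02119 ≈ 0.36.

0.36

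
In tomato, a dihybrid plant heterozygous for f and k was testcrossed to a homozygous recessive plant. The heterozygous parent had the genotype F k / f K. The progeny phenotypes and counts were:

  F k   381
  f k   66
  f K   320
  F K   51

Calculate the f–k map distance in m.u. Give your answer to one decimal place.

The recombinant classes are F K and f k: 51 + 66 = 117.
Recombination frequency = 117/818 = 0.1430 ≈ 14.3%, i.e. 14.3 m.u.

14.3 m.u.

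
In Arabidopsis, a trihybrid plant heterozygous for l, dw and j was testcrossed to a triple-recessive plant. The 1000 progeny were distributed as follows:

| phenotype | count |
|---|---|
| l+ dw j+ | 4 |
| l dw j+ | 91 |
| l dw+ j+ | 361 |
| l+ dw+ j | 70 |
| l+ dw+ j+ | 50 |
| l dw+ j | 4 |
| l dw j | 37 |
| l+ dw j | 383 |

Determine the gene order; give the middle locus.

j

The two most frequent reciprocal classes, l dw+ j+ and l+ dw j, are the parental types, so the F1 was l dw+ j+ / l+ dw j.
The two rarest classes, l dw+ j and l+ dw j+, are the double crossovers. Comparing them with the parentals, only the j allele has switched, so j is the middle locus and the order is l – j – dw.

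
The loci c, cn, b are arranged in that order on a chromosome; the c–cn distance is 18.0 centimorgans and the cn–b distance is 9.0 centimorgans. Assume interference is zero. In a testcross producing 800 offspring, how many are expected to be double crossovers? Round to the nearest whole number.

13

Map distances give recombination frequencies of 0.180 and 0.090 for the two intervals.
With no interference, expected double-crossover frequency = 0.180 × 0.090 = 0.01620.
Expected number = 0.01620 × 800 = 12.96 ≈ 13.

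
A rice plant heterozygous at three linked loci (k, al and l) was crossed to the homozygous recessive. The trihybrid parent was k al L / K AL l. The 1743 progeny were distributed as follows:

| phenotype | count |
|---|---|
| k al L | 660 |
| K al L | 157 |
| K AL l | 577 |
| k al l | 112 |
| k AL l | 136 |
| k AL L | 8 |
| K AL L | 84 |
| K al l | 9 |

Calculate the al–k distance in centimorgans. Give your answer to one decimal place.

The two rarest classes, k AL L and K al l, are the double crossovers. Comparing them with the parentals, only the al allele has switched, so al is the middle locus and the order is k – al – l.
Crossovers in the k–al interval produce the single-crossover classes K al L and k AL l (157 + 136 = 293) plus the double crossovers (17).
RF(k–al) = (293 + 17) / 1743 = 310/1743 = 0.1779 → 17.8 centimorgans.

17.8 centimorgans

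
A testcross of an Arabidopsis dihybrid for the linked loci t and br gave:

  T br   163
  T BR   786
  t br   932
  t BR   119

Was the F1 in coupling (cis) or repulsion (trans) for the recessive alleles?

The two most frequent classes are T BR (786) and t br (932); these are the parental (non-recombinant) types.
So the F1 carried T BR on one chromosome and t br on the other — the recessive alleles are on the same chromosome (cis / coupling).

cis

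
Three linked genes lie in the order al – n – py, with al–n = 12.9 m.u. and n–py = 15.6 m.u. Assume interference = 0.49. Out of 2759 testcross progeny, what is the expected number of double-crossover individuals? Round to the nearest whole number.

28

Map distances give recombination frequencies of 0.129 and 0.156 for the two intervals.
With interference 0.49 (so coincidence = 0.51), expected double-crossover frequency = 0.129 × 0.156 × 0.51 = 0.01026.
Expected number = 0.01026 × 2759 = 28.32 ≈ 28.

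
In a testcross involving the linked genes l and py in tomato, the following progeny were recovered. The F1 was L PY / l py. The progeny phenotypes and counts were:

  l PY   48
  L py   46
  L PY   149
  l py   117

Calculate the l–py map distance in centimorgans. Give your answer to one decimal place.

26.1 centimorgans

The recombinant classes are L py and l PY: 46 + 48 = 94.
Recombination frequency = 94/360 = 0.2611 ≈ 26.1%, i.e. 26.1 centimorgans.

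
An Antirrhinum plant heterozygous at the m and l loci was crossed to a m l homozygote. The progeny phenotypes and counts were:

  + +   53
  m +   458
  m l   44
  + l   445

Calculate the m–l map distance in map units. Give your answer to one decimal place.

9.7 map units

The two most frequent classes, + l (445) and m + (458), are the parental types, so the F1 was + l / m +.
The recombinant classes are + + and m l: 53 + 44 = 97.
Recombination frequency = 97/1000 = 0.0970 ≈ 9.7%, i.e. 9.7 map units.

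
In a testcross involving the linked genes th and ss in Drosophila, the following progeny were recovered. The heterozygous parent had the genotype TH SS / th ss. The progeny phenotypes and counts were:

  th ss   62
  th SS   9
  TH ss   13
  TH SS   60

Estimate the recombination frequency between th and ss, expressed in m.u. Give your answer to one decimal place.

The recombinant classes are TH ss and th SS: 13 + 9 = 22.
Recombination frequency = 22/144 = 0.1528 ≈ 15.3%, i.e. 15.3 m.u.

15.3 m.u.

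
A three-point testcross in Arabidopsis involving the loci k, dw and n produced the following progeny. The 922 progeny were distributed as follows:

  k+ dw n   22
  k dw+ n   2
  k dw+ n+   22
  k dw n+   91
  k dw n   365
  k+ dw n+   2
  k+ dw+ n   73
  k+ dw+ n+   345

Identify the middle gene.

The two most frequent reciprocal classes, k dw n and k+ dw+ n+, are the parental types, so the F1 was k dw n / k+ dw+ n+.
The two rarest classes, k dw+ n and k+ dw n+, are the double crossovers. Comparing them with the parentals, only the dw allele has switched, so dw is the middle locus and the order is k – dw – n.

dw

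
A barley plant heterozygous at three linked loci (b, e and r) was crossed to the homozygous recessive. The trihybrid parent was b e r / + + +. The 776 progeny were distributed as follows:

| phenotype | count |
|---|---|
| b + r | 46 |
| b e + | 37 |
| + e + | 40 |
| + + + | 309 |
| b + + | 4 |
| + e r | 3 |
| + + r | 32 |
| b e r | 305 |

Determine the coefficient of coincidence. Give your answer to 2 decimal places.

0.77

The two rarest classes, + e r and b + +, are the double crossovers. Comparing them with the parentals, only the b allele has switched, so b is the middle locus and the order is r – b – e.
r–b: (69 + 7)/776 = 0.0979; b–e: (86 + 7)/776 = 0.1198.
Expected DCO frequency = 0.0979 × 0.1198 ≈ 0.01173; observed = 7/776 ≈ 0.00902.
Coefficient of coincidence = 0.00902/0.01173 ≈ 0.77.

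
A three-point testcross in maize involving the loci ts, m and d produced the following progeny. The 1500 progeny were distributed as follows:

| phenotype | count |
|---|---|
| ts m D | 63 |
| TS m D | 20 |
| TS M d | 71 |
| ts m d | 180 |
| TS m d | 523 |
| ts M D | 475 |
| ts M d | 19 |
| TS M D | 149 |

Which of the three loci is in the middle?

d

The two most frequent reciprocal classes, ts M D and TS m d, are the parental types, so the F1 was ts M D / TS m d.
The two rarest classes, ts M d and TS m D, are the double crossovers. Comparing them with the parentals, only the d allele has switched, so d is the middle locus and the order is ts – d – m.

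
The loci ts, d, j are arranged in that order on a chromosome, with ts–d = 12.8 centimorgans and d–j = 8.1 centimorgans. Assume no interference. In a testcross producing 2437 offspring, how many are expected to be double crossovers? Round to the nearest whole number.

25

Map distances give recombination frequencies of 0.128 and 0.081 for the two intervals.
With no interference, expected double-crossover frequency = 0.128 × 0.081 = 0.01037.
Expected number = 0.01037 × 2437 = 25.27 ≈ 25.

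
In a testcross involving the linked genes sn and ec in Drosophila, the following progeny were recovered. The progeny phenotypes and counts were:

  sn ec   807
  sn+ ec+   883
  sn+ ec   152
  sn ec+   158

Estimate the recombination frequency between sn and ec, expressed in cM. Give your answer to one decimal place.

15.5 cM

The two most frequent classes, sn+ ec+ (883) and sn ec (807), are the parental types, so the F1 was sn+ ec+ / sn ec.
The recombinant classes are sn+ ec and sn ec+: 152 + 158 = 310.
Recombination frequency = 310/2000 = 0.1550 ≈ 15.5%, i.e. 15.5 cM.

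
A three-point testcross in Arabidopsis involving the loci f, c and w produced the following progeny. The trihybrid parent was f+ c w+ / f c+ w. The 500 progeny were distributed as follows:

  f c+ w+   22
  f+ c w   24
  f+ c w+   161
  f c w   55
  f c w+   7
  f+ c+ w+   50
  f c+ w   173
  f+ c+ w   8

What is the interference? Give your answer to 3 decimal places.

The two rarest classes, f c w+ and f+ c+ w, are the double crossovers. Comparing them with the parentals, only the f allele has switched, so f is the middle locus and the order is c – f – w.
c–f: (105 + 15)/500 = 0.2400; f–w: (46 + 15)/500 = 0.1220.
Expected DCO frequency = 0.2400 × 0.1220 ≈ 0.02928; observed = 15/500 ≈ 0.03000.
Coefficient of coincidence = 0.03000/0.02928 ≈ 1.025; interference = 1 − 1.025 = -0.025.

-0.025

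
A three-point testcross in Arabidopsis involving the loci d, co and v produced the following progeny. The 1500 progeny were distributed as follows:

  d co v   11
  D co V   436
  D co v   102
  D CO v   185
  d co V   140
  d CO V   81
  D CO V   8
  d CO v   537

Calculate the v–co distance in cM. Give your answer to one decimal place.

The two most frequent reciprocal classes, D co V and d CO v, are the parental types, so the F1 was D co V / d CO v.
The two rarest classes, D CO V and d co v, are the double crossovers. Comparing them with the parentals, only the co allele has switched, so co is the middle locus and the order is v – co – d.
Crossovers in the v–co interval produce the single-crossover classes D co v and d CO V (102 + 81 = 183) plus the double crossovers (19).
RF(v–co) = (183 + 19) / 1500 = 202/1500 = 0.1347 → 13.5 cM.

13.5 cM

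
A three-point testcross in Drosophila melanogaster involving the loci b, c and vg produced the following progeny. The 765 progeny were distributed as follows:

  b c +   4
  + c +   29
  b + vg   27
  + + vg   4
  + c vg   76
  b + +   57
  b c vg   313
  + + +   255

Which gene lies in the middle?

vg

The two most frequent reciprocal classes, + + + and b c vg, are the parental types, so the F1 was + + + / b c vg.
The two rarest classes, + + vg and b c +, are the double crossovers. Comparing them with the parentals, only the vg allele has switched, so vg is the middle locus and the order is b – vg – c.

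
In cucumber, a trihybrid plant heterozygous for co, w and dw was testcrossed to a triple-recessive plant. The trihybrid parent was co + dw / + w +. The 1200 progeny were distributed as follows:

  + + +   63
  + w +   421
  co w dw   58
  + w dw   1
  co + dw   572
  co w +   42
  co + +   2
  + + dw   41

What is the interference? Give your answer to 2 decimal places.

0.66

The two rarest classes, co + + and + w dw, are the double crossovers. Comparing them with the parentals, only the dw allele has switched, so dw is the middle locus and the order is w – dw – co.
w–dw: (121 + 3)/1200 = 0.1033; dw–co: (83 + 3)/1200 = 0.0717.
Expected DCO frequency = 0.1033 × 0.0717 ≈ 0.00741; observed = 3/1200 ≈ 0.00250.
Coefficient of coincidence = 0.00250/0.00741 ≈ 0.34; interference = 1 − 0.34 = 0.66.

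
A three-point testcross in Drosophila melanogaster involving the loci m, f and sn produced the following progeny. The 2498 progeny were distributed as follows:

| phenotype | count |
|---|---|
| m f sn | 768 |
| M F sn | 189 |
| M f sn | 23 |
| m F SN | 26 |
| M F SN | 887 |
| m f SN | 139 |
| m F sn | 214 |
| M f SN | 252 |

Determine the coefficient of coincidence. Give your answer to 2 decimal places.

The two most frequent reciprocal classes, m f sn and M F SN, are the parental types, so the F1 was m f sn / M F SN.
The two rarest classes, M f sn and m F SN, are the double crossovers. Comparing them with the parentals, only the m allele has switched, so m is the middle locus and the order is sn – m – f.
sn–m: (328 + 49)/2498 = 0.1509; m–f: (466 + 49)/2498 = 0.2062.
Expected DCO frequency = 0.1509 × 0.2062 ≈ 0.03112; observed = 49/2498 ≈ 0.01962.
Coefficient of coincidence = 0.01962/0.03112 ≈ 0.63.

0.63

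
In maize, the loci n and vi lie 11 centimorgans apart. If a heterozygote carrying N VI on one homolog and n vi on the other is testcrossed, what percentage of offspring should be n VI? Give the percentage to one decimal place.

5.5%

A map distance of 11 centimorgans corresponds to a recombination frequency of 0.110.
The F1 is N VI / n vi, so n VI is a recombinant gamete class with expected frequency r/2 = 0.110/2 = 0.0550.
That is 0.0550 = 5.5% of the progeny.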